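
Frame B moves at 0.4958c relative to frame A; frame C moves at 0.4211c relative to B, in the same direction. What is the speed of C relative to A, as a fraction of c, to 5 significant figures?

Compose boost 2: (0.4211 + 0.4958)/(1 + 0.4211×0.4958) = 0.91690/1.208781 = 0.75853

u ≈ 0.75853c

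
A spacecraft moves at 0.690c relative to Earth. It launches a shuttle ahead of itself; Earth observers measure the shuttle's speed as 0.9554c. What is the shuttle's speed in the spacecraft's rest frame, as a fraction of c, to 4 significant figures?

u' ≈ 0.7788c

Inverse velocity addition: u' = (u − v)/(1 − uv/c²)
= (0.9554 − 0.690)/(1 − 0.9554×0.690) = 0.2654/0.340774 = 0.7788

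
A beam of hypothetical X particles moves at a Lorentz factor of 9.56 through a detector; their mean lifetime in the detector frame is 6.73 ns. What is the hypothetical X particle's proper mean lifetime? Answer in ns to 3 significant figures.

τ₀ ≈ 0.704 ns

γ = 9.56 (given)
Proper time: τ₀ = Δt/γ = 6.73/9.56 = 0.704 ns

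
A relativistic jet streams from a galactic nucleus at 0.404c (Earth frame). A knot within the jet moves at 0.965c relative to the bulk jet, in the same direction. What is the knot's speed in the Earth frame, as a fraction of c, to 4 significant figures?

u ≈ 0.9850c

Relativistic velocity addition: u = (u' + v)/(1 + u'v/c²)
= (0.965 + 0.404)/(1 + 0.965×0.404) = 1.369/1.38986 = 0.9850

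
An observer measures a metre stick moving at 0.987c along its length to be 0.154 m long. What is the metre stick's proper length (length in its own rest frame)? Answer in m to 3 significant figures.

γ = 1/√(1 − 0.987²) = 6.2220
L₀ = γL = 6.2220 × 0.154 = 0.958 m

L₀ ≈ 0.958 m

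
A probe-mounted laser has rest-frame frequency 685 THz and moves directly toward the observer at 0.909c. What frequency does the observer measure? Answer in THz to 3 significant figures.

Relativistic Doppler: f_obs = f_src √((1+β)/(1−β))
= 685 × √(1.9090/0.091000) = 685 × 4.5802 = 3140 THz

f_obs ≈ 3140 THz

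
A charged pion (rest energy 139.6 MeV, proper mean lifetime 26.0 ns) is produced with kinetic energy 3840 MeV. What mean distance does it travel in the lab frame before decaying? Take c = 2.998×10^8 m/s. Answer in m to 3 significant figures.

γ = 1 + K/(m₀c²) = 1 + 3840/139.6 = 28.507
β = √(1 − 1/γ²) = 0.99938
Dilated lifetime: γτ₀ = 28.507 × 26.0 ns = 741.19 ns
d = βc·γτ₀ = 0.99938 × (2.998×10^8 m/s) × 7.4119×10^-7 s = 222 m

d ≈ 222 m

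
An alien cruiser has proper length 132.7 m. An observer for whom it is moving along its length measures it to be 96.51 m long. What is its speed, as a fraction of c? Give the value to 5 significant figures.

γ = L₀/L = 132.7/96.51 = 1.374987
β = √(1 − 1/γ²) = 0.68634

β ≈ 0.68634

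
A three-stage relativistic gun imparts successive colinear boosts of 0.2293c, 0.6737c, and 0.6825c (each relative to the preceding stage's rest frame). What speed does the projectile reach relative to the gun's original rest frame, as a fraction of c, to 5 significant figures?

u ≈ 0.95491c

Compose boost 2: (0.6737 + 0.2293)/(1 + 0.6737×0.2293) = 0.90300/1.154479 = 0.7821707
Compose boost 3: (0.6825 + 0.7821707)/(1 + 0.6825×0.7821707) = 1.464671/1.533832 = 0.95491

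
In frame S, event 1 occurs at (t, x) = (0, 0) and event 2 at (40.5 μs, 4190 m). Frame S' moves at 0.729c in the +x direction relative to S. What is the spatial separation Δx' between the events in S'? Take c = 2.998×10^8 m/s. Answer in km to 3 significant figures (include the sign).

Δx' ≈ -6.81 km

γ = 1/√(1 − 0.729²) = 1.4609
Δx' = γ(Δx − vΔt) = 1.4609 × (4190 m − 0.729×(2.998×10^8 m/s)×40.5×10^-6 s)
= 1.4609 × (-4661.4 m) = -6.81 km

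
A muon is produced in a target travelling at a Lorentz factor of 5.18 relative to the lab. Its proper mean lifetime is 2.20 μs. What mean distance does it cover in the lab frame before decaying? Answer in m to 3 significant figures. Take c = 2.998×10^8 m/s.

β = √(1 − 1/γ²) = √(1 − 1/5.18²) = 0.98119
Dilated lifetime: Δt = γτ₀ = 5.18 × 2.20 μs = 11.396 μs
d = vΔt = 0.98119c × 11.396 μs = 2.9416×10^8 m/s × 1.1396×10^-5 s = 3350 m

d ≈ 3350 m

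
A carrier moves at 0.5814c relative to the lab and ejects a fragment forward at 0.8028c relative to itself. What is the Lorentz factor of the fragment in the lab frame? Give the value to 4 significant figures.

γ ≈ 3.023

u_lab = (0.8028 + 0.5814)/(1 + 0.8028×0.5814) = 1.3842/1.466748 = 0.9437204
γ = 1/√(1 − 0.9437204²) = 3.023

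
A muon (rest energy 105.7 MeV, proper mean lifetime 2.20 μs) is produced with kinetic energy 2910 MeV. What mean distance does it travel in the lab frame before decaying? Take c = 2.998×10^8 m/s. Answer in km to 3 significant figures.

γ = 1 + K/(m₀c²) = 1 + 2910/105.7 = 28.531
β = √(1 − 1/γ²) = 0.99939
Dilated lifetime: γτ₀ = 28.531 × 2.20 μs = 62.768 μs
d = βc·γτ₀ = 0.99939 × (2.998×10^8 m/s) × 6.2768×10^-5 s = 18.8 km

d ≈ 18.8 km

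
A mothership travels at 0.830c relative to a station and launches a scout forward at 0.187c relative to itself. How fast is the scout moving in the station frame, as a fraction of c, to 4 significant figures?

u ≈ 0.8804c

Compose boost 2: (0.187 + 0.830)/(1 + 0.187×0.830) = 1.017/1.15521 = 0.8804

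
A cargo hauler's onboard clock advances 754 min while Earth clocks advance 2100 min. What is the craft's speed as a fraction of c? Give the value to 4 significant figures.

γ = Δt/τ₀ = 2100/754 = 2.78515
β = √(1 − 1/γ²) = √(1 − 1/2.78515²) = 0.9333

β ≈ 0.9333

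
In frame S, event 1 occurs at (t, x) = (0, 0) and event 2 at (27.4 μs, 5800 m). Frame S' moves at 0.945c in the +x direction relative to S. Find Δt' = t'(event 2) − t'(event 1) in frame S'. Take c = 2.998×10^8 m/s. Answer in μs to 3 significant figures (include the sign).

γ = 1/√(1 − 0.945²) = 3.0574
Δt' = γ(Δt − vΔx/c²) = 3.0574 × (27.4 μs − 0.945×5800 m / (2.998×10^8 m/s))
= 3.0574 × (9.1178 μs) = 27.9 μs

Δt' ≈ 27.9 μs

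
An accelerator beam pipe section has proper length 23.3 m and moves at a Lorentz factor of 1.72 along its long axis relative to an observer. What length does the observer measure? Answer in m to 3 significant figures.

L ≈ 13.5 m

γ = 1.72 (given)
Length contraction: L = L₀/γ = 23.3/1.72 = 13.5 m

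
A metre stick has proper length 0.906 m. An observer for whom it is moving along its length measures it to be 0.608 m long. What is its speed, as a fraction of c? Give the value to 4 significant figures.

γ = L₀/L = 0.906/0.608 = 1.49013
β = √(1 − 1/γ²) = 0.7414

β ≈ 0.7414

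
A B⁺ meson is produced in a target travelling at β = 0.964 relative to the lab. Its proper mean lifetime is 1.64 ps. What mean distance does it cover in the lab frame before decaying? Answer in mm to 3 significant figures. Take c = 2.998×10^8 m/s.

d ≈ 1.78 mm

γ = 1/√(1 − 0.964²) = 3.7608
Dilated lifetime: Δt = γτ₀ = 3.7608 × 1.64 ps = 6.1677 ps
d = vΔt = 0.964c × 6.1677 ps = 2.8901×10^8 m/s × 6.1677×10^-12 s = 1.78 mm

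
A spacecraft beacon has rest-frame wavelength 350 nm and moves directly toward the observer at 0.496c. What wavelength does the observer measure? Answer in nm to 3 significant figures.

λ_obs ≈ 203 nm

Relativistic Doppler: λ_obs = λ_src √((1−β)/(1+β))
= 350 × √(0.50400/1.4960) = 350 × 0.58043 = 203 nm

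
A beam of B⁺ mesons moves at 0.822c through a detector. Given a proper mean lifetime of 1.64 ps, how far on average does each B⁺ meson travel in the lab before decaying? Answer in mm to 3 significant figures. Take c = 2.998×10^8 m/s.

d ≈ 0.710 mm

γ = 1/√(1 − 0.822²) = 1.7560
Dilated lifetime: Δt = γτ₀ = 1.7560 × 1.64 ps = 2.8798 ps
d = vΔt = 0.822c × 2.8798 ps = 2.4644×10^8 m/s × 2.8798×10^-12 s = 0.710 mm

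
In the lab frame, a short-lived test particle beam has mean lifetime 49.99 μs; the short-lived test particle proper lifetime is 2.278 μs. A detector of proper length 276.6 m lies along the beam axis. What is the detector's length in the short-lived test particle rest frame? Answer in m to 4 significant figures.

L ≈ 12.60 m

Time dilation ⇒ γ = Δt/τ₀ = 49.99/2.278 = 21.9447
Length contraction: L = L₀/γ = 276.6/21.9447 = 12.60 m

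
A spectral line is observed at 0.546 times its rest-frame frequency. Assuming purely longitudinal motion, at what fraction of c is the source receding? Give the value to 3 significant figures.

β ≈ 0.541

f_obs/f_src = √((1−β)/(1+β)) = 0.546  ⇒  (1−β)/(1+β) = 0.29812
β = |1 − D²|/(1 + D²) = |1 − 0.29812|/(1 + 0.29812) = 0.541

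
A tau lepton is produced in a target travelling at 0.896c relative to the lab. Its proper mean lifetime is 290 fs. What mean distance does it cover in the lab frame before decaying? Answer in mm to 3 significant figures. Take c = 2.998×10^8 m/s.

γ = 1/√(1 − 0.896²) = 2.2520
Dilated lifetime: Δt = γτ₀ = 2.2520 × 290 fs = 653.07 fs
d = vΔt = 0.896c × 653.07 fs = 2.6862×10^8 m/s × 6.5307×10^-13 s = 0.175 mm

d ≈ 0.175 mm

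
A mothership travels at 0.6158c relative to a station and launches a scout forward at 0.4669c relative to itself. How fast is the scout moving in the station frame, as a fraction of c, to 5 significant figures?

u ≈ 0.84092c

Compose boost 2: (0.4669 + 0.6158)/(1 + 0.4669×0.6158) = 1.0827/1.287517 = 0.84092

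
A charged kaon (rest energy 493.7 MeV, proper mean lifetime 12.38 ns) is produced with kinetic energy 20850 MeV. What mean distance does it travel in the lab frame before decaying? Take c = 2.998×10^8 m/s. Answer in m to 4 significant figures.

d ≈ 160.4 m

γ = 1 + K/(m₀c²) = 1 + 20850/493.7 = 43.2321
β = √(1 − 1/γ²) = 0.999732
Dilated lifetime: γτ₀ = 43.2321 × 12.38 ns = 535.214 ns
d = βc·γτ₀ = 0.999732 × (2.998×10^8 m/s) × 5.35214×10^-7 s = 160.4 m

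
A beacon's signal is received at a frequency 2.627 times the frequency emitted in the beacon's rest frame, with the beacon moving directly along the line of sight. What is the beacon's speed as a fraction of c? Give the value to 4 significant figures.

β ≈ 0.7469

f_obs/f_src = √((1+β)/(1−β)) = 2.627  ⇒  (1+β)/(1−β) = 6.90113
β = |1 − D²|/(1 + D²) = |1 − 6.90113|/(1 + 6.90113) = 0.7469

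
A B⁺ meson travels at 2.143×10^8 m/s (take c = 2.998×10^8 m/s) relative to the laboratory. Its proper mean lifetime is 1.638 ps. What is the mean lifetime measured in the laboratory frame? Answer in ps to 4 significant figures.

Δt ≈ 2.342 ps

β = v/c = 2.143×10^8 / 2.998×10^8 = 0.714810
γ = 1/√(1 − 0.714810²) = 1.42996
Time dilation: Δt = γτ₀ = 1.42996 × 1.638 ps = 2.342 ps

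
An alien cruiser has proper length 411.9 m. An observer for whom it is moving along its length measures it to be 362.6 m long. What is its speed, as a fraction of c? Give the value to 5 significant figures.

β ≈ 0.47440

γ = L₀/L = 411.9/362.6 = 1.135962
β = √(1 − 1/γ²) = 0.47440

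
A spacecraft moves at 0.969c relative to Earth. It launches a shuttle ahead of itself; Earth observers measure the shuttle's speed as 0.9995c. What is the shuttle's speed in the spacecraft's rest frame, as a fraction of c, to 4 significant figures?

Inverse velocity addition: u' = (u − v)/(1 − uv/c²)
= (0.9995 − 0.969)/(1 − 0.9995×0.969) = 0.03050/0.0314845 = 0.9687

u' ≈ 0.9687c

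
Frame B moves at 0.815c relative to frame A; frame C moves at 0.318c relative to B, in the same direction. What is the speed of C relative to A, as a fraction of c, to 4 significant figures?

u ≈ 0.8998c

Compose boost 2: (0.318 + 0.815)/(1 + 0.318×0.815) = 1.133/1.25917 = 0.8998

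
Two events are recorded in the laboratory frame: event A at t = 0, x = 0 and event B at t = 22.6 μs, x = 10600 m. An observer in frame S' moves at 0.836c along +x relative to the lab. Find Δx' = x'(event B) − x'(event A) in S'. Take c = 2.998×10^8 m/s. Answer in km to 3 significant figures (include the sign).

γ = 1/√(1 − 0.836²) = 1.8224
Δx' = γ(Δx − vΔt) = 1.8224 × (10600 m − 0.836×(2.998×10^8 m/s)×22.6×10^-6 s)
= 1.8224 × (4935.7 m) = 8.99 km

Δx' ≈ 8.99 km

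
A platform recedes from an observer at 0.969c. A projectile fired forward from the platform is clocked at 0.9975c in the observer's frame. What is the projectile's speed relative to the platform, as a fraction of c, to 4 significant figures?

u' ≈ 0.8527c

Inverse velocity addition: u' = (u − v)/(1 − uv/c²)
= (0.9975 − 0.969)/(1 − 0.9975×0.969) = 0.02850/0.0334225 = 0.8527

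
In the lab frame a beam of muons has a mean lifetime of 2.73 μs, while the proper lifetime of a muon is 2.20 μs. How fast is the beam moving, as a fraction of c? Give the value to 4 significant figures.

β ≈ 0.5921

γ = Δt/τ₀ = 2.73/2.20 = 1.24091
β = √(1 − 1/γ²) = √(1 − 1/1.24091²) = 0.5921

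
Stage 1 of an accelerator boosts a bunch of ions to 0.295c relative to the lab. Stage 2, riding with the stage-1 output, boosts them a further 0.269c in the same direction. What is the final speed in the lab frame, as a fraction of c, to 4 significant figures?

u ≈ 0.5225c

Compose boost 2: (0.269 + 0.295)/(1 + 0.269×0.295) = 0.5640/1.07936 = 0.5225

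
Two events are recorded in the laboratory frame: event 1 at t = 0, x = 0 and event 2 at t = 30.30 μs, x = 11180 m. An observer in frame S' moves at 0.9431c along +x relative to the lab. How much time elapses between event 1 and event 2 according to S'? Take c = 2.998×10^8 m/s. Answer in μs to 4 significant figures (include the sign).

Δt' ≈ -14.65 μs

γ = 1/√(1 − 0.9431²) = 3.00744
Δt' = γ(Δt − vΔx/c²) = 3.00744 × (30.30 μs − 0.9431×11180 m / (2.998×10^8 m/s))
= 3.00744 × (-4.86964 μs) = -14.65 μs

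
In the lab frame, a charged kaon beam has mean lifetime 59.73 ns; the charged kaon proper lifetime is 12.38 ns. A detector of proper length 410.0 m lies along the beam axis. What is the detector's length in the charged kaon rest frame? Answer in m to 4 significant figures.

Time dilation ⇒ γ = Δt/τ₀ = 59.73/12.38 = 4.82472
Length contraction: L = L₀/γ = 410.0/4.82472 = 84.98 m

L ≈ 84.98 m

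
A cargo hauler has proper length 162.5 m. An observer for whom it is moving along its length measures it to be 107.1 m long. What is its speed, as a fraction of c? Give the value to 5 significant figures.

γ = L₀/L = 162.5/107.1 = 1.517274
β = √(1 − 1/γ²) = 0.75208

β ≈ 0.75208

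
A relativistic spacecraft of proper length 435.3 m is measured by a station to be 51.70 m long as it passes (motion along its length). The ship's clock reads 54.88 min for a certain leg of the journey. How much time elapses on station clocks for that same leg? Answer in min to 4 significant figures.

Δt ≈ 462.1 min

Length contraction ⇒ γ = L₀/L = 435.3/51.70 = 8.41973
Time dilation: Δt = γτ₀ = 8.41973 × 54.88 min = 462.1 min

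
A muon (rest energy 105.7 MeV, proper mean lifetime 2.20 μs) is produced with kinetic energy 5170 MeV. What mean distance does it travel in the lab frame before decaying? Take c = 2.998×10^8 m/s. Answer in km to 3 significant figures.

γ = 1 + K/(m₀c²) = 1 + 5170/105.7 = 49.912
β = √(1 − 1/γ²) = 0.99980
Dilated lifetime: γτ₀ = 49.912 × 2.20 μs = 109.81 μs
d = βc·γτ₀ = 0.99980 × (2.998×10^8 m/s) × 0.00010981 s = 32.9 km

d ≈ 32.9 km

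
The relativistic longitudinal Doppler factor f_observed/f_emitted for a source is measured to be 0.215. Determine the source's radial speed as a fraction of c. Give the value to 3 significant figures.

β ≈ 0.912

f_obs/f_src = √((1−β)/(1+β)) = 0.215  ⇒  (1−β)/(1+β) = 0.046225
β = |1 − D²|/(1 + D²) = |1 − 0.046225|/(1 + 0.046225) = 0.912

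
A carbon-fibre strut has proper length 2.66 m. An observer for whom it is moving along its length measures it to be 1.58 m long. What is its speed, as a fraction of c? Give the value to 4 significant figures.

β ≈ 0.8045

γ = L₀/L = 2.66/1.58 = 1.68354
β = √(1 − 1/γ²) = 0.8045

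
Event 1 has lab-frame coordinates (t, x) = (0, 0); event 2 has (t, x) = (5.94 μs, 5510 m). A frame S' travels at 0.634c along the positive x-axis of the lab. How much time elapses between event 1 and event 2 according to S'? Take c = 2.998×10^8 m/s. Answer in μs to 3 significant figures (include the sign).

γ = 1/√(1 − 0.634²) = 1.2931
Δt' = γ(Δt − vΔx/c²) = 1.2931 × (5.94 μs − 0.634×5510 m / (2.998×10^8 m/s))
= 1.2931 × (-5.7122 μs) = -7.39 μs

Δt' ≈ -7.39 μs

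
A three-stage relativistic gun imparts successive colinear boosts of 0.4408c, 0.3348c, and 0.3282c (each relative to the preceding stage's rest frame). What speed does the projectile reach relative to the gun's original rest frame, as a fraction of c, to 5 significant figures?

Compose boost 2: (0.3348 + 0.4408)/(1 + 0.3348×0.4408) = 0.77560/1.147580 = 0.6758571
Compose boost 3: (0.3282 + 0.6758571)/(1 + 0.3282×0.6758571) = 1.004057/1.221816 = 0.82177

u ≈ 0.82177c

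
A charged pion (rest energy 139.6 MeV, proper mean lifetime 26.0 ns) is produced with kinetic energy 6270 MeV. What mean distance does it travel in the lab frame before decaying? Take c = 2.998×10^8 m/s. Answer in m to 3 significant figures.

γ = 1 + K/(m₀c²) = 1 + 6270/139.6 = 45.914
β = √(1 − 1/γ²) = 0.99976
Dilated lifetime: γτ₀ = 45.914 × 26.0 ns = 1193.8 ns
d = βc·γτ₀ = 0.99976 × (2.998×10^8 m/s) × 1.1938×10^-6 s = 358 m

d ≈ 358 m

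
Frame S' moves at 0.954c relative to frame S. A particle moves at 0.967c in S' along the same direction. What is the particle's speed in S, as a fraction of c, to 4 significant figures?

Relativistic velocity addition: u = (u' + v)/(1 + u'v/c²)
= (0.967 + 0.954)/(1 + 0.967×0.954) = 1.921/1.92252 = 0.9992

u ≈ 0.9992c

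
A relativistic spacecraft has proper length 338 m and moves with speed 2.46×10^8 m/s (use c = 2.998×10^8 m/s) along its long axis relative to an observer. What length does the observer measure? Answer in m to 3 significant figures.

L ≈ 193 m

β = v/c = 2.46×10^8 / 2.998×10^8 = 0.82055
γ = 1/√(1 − 0.82055²) = 1.7495
Length contraction: L = L₀/γ = 338/1.7495 = 193 m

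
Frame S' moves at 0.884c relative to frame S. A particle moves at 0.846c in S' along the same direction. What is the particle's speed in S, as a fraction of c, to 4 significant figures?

Relativistic velocity addition: u = (u' + v)/(1 + u'v/c²)
= (0.846 + 0.884)/(1 + 0.846×0.884) = 1.730/1.74786 = 0.9898

u ≈ 0.9898c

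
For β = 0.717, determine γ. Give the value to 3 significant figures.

γ = 1/√(1 − β²) = 1/√(1 − 0.717²) = 1/√(0.48591) = 1.43

γ ≈ 1.43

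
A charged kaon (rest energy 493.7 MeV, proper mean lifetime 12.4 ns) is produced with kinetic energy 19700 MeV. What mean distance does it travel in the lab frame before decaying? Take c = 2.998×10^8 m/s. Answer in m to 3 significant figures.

γ = 1 + K/(m₀c²) = 1 + 19700/493.7 = 40.903
β = √(1 − 1/γ²) = 0.99970
Dilated lifetime: γτ₀ = 40.903 × 12.4 ns = 507.19 ns
d = βc·γτ₀ = 0.99970 × (2.998×10^8 m/s) × 5.0719×10^-7 s = 152 m

d ≈ 152 m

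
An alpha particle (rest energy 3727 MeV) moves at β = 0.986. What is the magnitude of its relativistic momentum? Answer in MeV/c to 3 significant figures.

p ≈ 22000 MeV/c

γ = 1/√(1 − 0.986²) = 5.9972
p = γβm₀c = 5.9972 × 0.986 × 3727 MeV/c = 22000 MeV/c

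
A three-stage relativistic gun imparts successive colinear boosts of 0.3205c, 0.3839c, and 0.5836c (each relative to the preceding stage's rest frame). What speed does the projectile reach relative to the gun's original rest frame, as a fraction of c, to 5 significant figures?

Compose boost 2: (0.3839 + 0.3205)/(1 + 0.3839×0.3205) = 0.70440/1.123040 = 0.6272261
Compose boost 3: (0.5836 + 0.6272261)/(1 + 0.5836×0.6272261) = 1.210826/1.366049 = 0.88637

u ≈ 0.88637c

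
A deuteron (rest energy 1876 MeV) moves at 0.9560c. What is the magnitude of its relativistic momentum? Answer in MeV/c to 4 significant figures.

p ≈ 6113 MeV/c

γ = 1/√(1 − 0.9560²) = 3.40870
p = γβm₀c = 3.40870 × 0.9560 × 1876 MeV/c = 6113 MeV/c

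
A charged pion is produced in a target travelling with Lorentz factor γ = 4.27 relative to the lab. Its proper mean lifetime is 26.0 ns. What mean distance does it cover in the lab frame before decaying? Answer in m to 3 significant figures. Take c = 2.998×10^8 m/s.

d ≈ 32.4 m

β = √(1 − 1/γ²) = √(1 − 1/4.27²) = 0.97219
Dilated lifetime: Δt = γτ₀ = 4.27 × 26.0 ns = 111.02 ns
d = vΔt = 0.97219c × 111.02 ns = 2.9146×10^8 m/s × 1.1102×10^-7 s = 32.4 m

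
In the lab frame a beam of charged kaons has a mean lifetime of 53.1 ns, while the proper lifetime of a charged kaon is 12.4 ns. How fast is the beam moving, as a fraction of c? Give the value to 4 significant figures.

β ≈ 0.9724

γ = Δt/τ₀ = 53.1/12.4 = 4.28226
β = √(1 − 1/γ²) = √(1 − 1/4.28226²) = 0.9724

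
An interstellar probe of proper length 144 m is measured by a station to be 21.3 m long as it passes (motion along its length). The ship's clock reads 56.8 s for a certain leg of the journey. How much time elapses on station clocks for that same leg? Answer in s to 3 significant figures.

Δt ≈ 384 s

Length contraction ⇒ γ = L₀/L = 144/21.3 = 6.7606
Time dilation: Δt = γτ₀ = 6.7606 × 56.8 s = 384 s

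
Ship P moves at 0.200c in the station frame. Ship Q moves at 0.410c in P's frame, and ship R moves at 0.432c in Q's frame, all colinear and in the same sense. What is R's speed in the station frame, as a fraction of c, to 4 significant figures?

u ≈ 0.8007c

Compose boost 2: (0.410 + 0.200)/(1 + 0.410×0.200) = 0.6100/1.08200 = 0.563771
Compose boost 3: (0.432 + 0.563771)/(1 + 0.432×0.563771) = 0.995771/1.24355 = 0.8007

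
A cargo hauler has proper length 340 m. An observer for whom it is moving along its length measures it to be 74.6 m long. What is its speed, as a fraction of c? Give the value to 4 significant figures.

β ≈ 0.9756

γ = L₀/L = 340/74.6 = 4.55764
β = √(1 − 1/γ²) = 0.9756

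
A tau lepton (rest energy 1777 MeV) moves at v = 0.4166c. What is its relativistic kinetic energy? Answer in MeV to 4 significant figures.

K ≈ 177.7 MeV

γ = 1/√(1 − 0.4166²) = 1.10000
K = (γ − 1)m₀c² = (1.10000 − 1) × 1777 MeV = 0.100001 × 1777 MeV = 177.7 MeV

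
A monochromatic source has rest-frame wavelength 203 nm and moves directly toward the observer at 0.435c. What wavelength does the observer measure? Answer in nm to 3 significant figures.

λ_obs ≈ 127 nm

Relativistic Doppler: λ_obs = λ_src √((1−β)/(1+β))
= 203 × √(0.56500/1.4350) = 203 × 0.62748 = 127 nm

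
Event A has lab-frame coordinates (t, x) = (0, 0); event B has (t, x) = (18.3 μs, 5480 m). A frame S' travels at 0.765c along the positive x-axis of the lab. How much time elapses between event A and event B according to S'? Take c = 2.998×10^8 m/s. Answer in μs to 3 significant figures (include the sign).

Δt' ≈ 6.70 μs

γ = 1/√(1 − 0.765²) = 1.5527
Δt' = γ(Δt − vΔx/c²) = 1.5527 × (18.3 μs − 0.765×5480 m / (2.998×10^8 m/s))
= 1.5527 × (4.3167 μs) = 6.70 μs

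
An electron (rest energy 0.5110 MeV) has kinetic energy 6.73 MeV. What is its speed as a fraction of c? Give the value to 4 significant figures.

β ≈ 0.9975

γ = 1 + K/(m₀c²) = 1 + 6.73/0.5110 = 14.1703
β = √(1 − 1/γ²) = 0.9975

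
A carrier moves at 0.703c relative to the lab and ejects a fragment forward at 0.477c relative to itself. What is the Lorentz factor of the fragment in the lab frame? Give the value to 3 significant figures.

γ ≈ 2.14

u_lab = (0.477 + 0.703)/(1 + 0.477×0.703) = 1.180/1.33533 = 0.883676
γ = 1/√(1 − 0.883676²) = 2.14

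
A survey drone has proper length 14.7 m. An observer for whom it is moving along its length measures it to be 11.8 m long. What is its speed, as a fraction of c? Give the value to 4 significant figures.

β ≈ 0.5964

γ = L₀/L = 14.7/11.8 = 1.24576
β = √(1 − 1/γ²) = 0.5964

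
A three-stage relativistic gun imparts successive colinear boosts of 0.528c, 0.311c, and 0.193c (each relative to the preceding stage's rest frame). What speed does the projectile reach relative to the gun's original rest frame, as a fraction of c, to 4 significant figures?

Compose boost 2: (0.311 + 0.528)/(1 + 0.311×0.528) = 0.8390/1.16421 = 0.720662
Compose boost 3: (0.193 + 0.720662)/(1 + 0.193×0.720662) = 0.913662/1.13909 = 0.8021

u ≈ 0.8021c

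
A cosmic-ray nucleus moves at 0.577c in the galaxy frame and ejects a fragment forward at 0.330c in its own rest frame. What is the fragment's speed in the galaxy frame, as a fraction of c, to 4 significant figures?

u ≈ 0.7619c

Compose boost 2: (0.330 + 0.577)/(1 + 0.330×0.577) = 0.9070/1.19041 = 0.7619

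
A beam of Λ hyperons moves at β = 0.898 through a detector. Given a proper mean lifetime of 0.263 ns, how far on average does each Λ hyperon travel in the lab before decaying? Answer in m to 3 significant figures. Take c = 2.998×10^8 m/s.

γ = 1/√(1 − 0.898²) = 2.2728
Dilated lifetime: Δt = γτ₀ = 2.2728 × 0.263 ns = 0.59773 ns
d = vΔt = 0.898c × 0.59773 ns = 2.6922×10^8 m/s × 5.9773×10^-10 s = 0.161 m

d ≈ 0.161 m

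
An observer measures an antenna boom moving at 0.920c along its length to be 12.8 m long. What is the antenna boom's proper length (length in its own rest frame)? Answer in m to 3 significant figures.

L₀ ≈ 32.7 m

γ = 1/√(1 − 0.920²) = 2.5516
L₀ = γL = 2.5516 × 12.8 = 32.7 m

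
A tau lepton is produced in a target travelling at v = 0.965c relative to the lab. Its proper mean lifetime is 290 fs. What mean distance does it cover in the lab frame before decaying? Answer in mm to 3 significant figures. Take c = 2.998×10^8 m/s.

γ = 1/√(1 − 0.965²) = 3.8132
Dilated lifetime: Δt = γτ₀ = 3.8132 × 290 fs = 1105.8 fs
d = vΔt = 0.965c × 1105.8 fs = 2.8931×10^8 m/s × 1.1058×10^-12 s = 0.320 mm

d ≈ 0.320 mm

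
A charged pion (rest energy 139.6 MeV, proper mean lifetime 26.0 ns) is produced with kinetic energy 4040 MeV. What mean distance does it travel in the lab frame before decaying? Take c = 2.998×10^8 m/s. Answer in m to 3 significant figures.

d ≈ 233 m

γ = 1 + K/(m₀c²) = 1 + 4040/139.6 = 29.940
β = √(1 − 1/γ²) = 0.99944
Dilated lifetime: γτ₀ = 29.940 × 26.0 ns = 778.44 ns
d = βc·γτ₀ = 0.99944 × (2.998×10^8 m/s) × 7.7844×10^-7 s = 233 m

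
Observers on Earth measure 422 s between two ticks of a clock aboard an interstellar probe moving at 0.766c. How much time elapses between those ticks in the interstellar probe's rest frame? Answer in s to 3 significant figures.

τ₀ ≈ 271 s

γ = 1/√(1 − 0.766²) = 1.5556
Proper time: τ₀ = Δt/γ = 422/1.5556 = 271 s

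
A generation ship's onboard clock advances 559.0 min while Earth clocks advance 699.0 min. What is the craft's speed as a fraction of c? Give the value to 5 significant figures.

β ≈ 0.60038

γ = Δt/τ₀ = 699.0/559.0 = 1.250447
β = √(1 − 1/γ²) = √(1 − 1/1.250447²) = 0.60038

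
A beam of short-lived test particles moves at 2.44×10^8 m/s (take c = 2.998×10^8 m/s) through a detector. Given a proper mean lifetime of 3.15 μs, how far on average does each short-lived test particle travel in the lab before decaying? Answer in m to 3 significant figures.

β = v/c = 2.44×10^8 / 2.998×10^8 = 0.81388
γ = 1/√(1 − 0.81388²) = 1.7211
Dilated lifetime: Δt = γτ₀ = 1.7211 × 3.15 μs = 5.4213 μs
d = vΔt = 0.81388c × 5.4213 μs = 2.4400×10^8 m/s × 5.4213×10^-6 s = 1320 m

d ≈ 1320 m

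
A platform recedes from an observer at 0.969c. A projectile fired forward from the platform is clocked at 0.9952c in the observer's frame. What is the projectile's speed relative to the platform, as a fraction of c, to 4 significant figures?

u' ≈ 0.7349c

Inverse velocity addition: u' = (u − v)/(1 − uv/c²)
= (0.9952 − 0.969)/(1 − 0.9952×0.969) = 0.02620/0.0356512 = 0.7349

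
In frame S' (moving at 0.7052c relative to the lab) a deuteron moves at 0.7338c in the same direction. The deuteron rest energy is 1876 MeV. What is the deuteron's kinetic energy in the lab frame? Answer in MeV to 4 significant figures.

u_lab = (0.7338 + 0.7052)/(1 + 0.7338×0.7052) = 0.9482853
γ = 1/√(1 − 0.9482853²) = 3.15041
K = (γ − 1)m₀c² = (3.15041 − 1) × 1876 = 2.15041 × 1876 = 4034 MeV

K ≈ 4034 MeV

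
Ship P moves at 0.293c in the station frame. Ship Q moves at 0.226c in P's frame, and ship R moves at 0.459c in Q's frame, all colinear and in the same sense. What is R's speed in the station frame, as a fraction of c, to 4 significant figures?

Compose boost 2: (0.226 + 0.293)/(1 + 0.226×0.293) = 0.5190/1.06622 = 0.486767
Compose boost 3: (0.459 + 0.486767)/(1 + 0.459×0.486767) = 0.945767/1.22343 = 0.7730

u ≈ 0.7730c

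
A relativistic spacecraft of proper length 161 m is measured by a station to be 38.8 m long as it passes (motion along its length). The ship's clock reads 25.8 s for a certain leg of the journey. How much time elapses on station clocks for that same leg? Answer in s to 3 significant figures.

Length contraction ⇒ γ = L₀/L = 161/38.8 = 4.1495
Time dilation: Δt = γτ₀ = 4.1495 × 25.8 s = 107 s

Δt ≈ 107 s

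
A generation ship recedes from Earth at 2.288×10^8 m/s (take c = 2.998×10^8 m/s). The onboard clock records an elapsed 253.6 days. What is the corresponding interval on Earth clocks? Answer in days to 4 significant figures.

β = v/c = 2.288×10^8 / 2.998×10^8 = 0.763175
γ = 1/√(1 − 0.763175²) = 1.54753
Time dilation: Δt = γτ₀ = 1.54753 × 253.6 days = 392.5 days

Δt ≈ 392.5 days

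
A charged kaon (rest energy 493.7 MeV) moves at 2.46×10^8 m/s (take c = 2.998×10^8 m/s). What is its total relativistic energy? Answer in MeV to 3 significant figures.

β = v/c = 2.46×10^8 / 2.998×10^8 = 0.82055
γ = 1/√(1 − 0.82055²) = 1.7495
E = γm₀c² = 1.7495 × 493.7 MeV = 864 MeV

E ≈ 864 MeV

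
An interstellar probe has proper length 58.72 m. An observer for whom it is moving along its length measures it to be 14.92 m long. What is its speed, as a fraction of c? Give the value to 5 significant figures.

β ≈ 0.96718

γ = L₀/L = 58.72/14.92 = 3.935657
β = √(1 − 1/γ²) = 0.96718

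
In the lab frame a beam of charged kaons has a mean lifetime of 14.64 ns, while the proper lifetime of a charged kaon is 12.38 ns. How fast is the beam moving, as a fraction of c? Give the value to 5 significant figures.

β ≈ 0.53377

γ = Δt/τ₀ = 14.64/12.38 = 1.182553
β = √(1 − 1/γ²) = √(1 − 1/1.182553²) = 0.53377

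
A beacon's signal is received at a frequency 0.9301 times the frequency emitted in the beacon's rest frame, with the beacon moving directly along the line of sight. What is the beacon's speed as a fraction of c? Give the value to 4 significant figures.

f_obs/f_src = √((1−β)/(1+β)) = 0.9301  ⇒  (1−β)/(1+β) = 0.865086
β = |1 − D²|/(1 + D²) = |1 − 0.865086|/(1 + 0.865086) = 0.07234

β ≈ 0.07234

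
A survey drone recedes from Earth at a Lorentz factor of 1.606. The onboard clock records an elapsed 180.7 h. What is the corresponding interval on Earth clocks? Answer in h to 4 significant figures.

Δt ≈ 290.2 h

γ = 1.606 (given)
Time dilation: Δt = γτ₀ = 1.606 × 180.7 h = 290.2 h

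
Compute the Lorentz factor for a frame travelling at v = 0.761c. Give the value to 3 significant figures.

γ ≈ 1.54

γ = 1/√(1 − β²) = 1/√(1 − 0.761²) = 1/√(0.42088) = 1.54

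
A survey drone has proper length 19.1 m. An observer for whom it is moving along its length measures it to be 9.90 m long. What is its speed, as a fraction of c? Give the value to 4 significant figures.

γ = L₀/L = 19.1/9.90 = 1.92929
β = √(1 − 1/γ²) = 0.8552

β ≈ 0.8552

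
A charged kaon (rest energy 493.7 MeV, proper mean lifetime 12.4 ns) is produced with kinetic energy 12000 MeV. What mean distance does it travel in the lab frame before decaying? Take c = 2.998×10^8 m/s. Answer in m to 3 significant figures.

γ = 1 + K/(m₀c²) = 1 + 12000/493.7 = 25.306
β = √(1 − 1/γ²) = 0.99922
Dilated lifetime: γτ₀ = 25.306 × 12.4 ns = 313.80 ns
d = βc·γτ₀ = 0.99922 × (2.998×10^8 m/s) × 3.1380×10^-7 s = 94.0 m

d ≈ 94.0 m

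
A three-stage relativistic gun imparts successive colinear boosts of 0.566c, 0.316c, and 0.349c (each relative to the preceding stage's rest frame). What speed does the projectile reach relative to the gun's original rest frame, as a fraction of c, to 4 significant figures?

u ≈ 0.8700c

Compose boost 2: (0.316 + 0.566)/(1 + 0.316×0.566) = 0.8820/1.17886 = 0.748183
Compose boost 3: (0.349 + 0.748183)/(1 + 0.349×0.748183) = 1.09718/1.26112 = 0.8700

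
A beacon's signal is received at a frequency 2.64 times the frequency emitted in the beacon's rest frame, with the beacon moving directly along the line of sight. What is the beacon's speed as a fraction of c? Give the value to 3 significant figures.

f_obs/f_src = √((1+β)/(1−β)) = 2.64  ⇒  (1+β)/(1−β) = 6.9696
β = |1 − D²|/(1 + D²) = |1 − 6.9696|/(1 + 6.9696) = 0.749

β ≈ 0.749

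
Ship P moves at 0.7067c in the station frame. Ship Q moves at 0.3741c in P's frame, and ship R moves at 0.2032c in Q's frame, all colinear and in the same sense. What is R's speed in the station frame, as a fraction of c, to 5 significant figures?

u ≈ 0.90143c

Compose boost 2: (0.3741 + 0.7067)/(1 + 0.3741×0.7067) = 1.0808/1.264376 = 0.8548087
Compose boost 3: (0.2032 + 0.8548087)/(1 + 0.2032×0.8548087) = 1.058009/1.173697 = 0.90143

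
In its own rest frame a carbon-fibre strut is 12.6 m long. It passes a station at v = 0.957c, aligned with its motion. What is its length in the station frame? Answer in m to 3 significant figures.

γ = 1/√(1 − 0.957²) = 3.4472
Length contraction: L = L₀/γ = 12.6/3.4472 = 3.66 m

L ≈ 3.66 m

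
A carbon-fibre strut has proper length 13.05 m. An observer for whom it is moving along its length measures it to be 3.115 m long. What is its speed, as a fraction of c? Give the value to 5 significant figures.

γ = L₀/L = 13.05/3.115 = 4.189406
β = √(1 − 1/γ²) = 0.97109

β ≈ 0.97109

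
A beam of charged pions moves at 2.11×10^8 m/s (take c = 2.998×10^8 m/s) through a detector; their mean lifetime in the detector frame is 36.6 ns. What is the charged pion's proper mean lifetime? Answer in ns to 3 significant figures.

β = v/c = 2.11×10^8 / 2.998×10^8 = 0.70380
γ = 1/√(1 − 0.70380²) = 1.4077
Proper time: τ₀ = Δt/γ = 36.6/1.4077 = 26.0 ns

τ₀ ≈ 26.0 ns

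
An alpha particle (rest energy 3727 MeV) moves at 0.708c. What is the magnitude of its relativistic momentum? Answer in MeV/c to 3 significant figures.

γ = 1/√(1 − 0.708²) = 1.4160
p = γβm₀c = 1.4160 × 0.708 × 3727 MeV/c = 3740 MeV/c

p ≈ 3740 MeV/c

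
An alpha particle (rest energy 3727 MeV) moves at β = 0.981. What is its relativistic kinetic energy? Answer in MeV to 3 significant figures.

K ≈ 15500 MeV

γ = 1/√(1 − 0.981²) = 5.1544
K = (γ − 1)m₀c² = (5.1544 − 1) × 3727 MeV = 4.1544 × 3727 MeV = 15500 MeV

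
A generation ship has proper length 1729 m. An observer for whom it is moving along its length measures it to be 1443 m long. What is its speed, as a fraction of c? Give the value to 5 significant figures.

γ = L₀/L = 1729/1443 = 1.198198
β = √(1 − 1/γ²) = 0.55088

β ≈ 0.55088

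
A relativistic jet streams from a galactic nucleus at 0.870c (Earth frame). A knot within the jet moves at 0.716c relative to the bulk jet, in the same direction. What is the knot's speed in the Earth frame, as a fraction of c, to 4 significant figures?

Relativistic velocity addition: u = (u' + v)/(1 + u'v/c²)
= (0.716 + 0.870)/(1 + 0.716×0.870) = 1.586/1.62292 = 0.9773

u ≈ 0.9773c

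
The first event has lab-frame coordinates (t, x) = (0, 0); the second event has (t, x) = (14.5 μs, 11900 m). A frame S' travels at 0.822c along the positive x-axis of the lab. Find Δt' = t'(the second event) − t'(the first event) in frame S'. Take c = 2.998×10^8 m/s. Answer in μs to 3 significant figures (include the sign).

Δt' ≈ -31.8 μs

γ = 1/√(1 − 0.822²) = 1.7560
Δt' = γ(Δt − vΔx/c²) = 1.7560 × (14.5 μs − 0.822×11900 m / (2.998×10^8 m/s))
= 1.7560 × (-18.128 μs) = -31.8 μs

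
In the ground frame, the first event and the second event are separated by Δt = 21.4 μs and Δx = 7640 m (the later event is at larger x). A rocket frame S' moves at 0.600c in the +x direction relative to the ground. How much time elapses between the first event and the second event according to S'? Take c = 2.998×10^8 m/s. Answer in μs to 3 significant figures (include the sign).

γ = 1/√(1 − 0.600²) = 1.2500
Δt' = γ(Δt − vΔx/c²) = 1.2500 × (21.4 μs − 0.600×7640 m / (2.998×10^8 m/s))
= 1.2500 × (6.1098 μs) = 7.64 μs

Δt' ≈ 7.64 μs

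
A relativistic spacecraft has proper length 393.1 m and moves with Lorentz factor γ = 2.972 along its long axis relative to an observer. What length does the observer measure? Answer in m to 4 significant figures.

γ = 2.972 (given)
Length contraction: L = L₀/γ = 393.1/2.972 = 132.3 m

L ≈ 132.3 m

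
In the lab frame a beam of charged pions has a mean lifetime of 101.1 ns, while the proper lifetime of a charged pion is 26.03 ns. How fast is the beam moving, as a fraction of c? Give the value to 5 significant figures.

γ = Δt/τ₀ = 101.1/26.03 = 3.883980
β = √(1 − 1/γ²) = √(1 − 1/3.883980²) = 0.96629

β ≈ 0.96629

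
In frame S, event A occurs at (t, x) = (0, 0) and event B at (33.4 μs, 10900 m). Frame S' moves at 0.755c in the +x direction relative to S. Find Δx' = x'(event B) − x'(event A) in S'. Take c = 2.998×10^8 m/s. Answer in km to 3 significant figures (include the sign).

Δx' ≈ 5.09 km

γ = 1/√(1 − 0.755²) = 1.5250
Δx' = γ(Δx − vΔt) = 1.5250 × (10900 m − 0.755×(2.998×10^8 m/s)×33.4×10^-6 s)
= 1.5250 × (3339.9 m) = 5.09 km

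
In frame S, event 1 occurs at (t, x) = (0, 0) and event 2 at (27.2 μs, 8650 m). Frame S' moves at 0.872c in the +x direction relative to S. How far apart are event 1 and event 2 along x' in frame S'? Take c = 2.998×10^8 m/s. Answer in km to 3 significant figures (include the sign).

γ = 1/√(1 − 0.872²) = 2.0429
Δx' = γ(Δx − vΔt) = 2.0429 × (8650 m − 0.872×(2.998×10^8 m/s)×27.2×10^-6 s)
= 2.0429 × (1539.2 m) = 3.14 km

Δx' ≈ 3.14 km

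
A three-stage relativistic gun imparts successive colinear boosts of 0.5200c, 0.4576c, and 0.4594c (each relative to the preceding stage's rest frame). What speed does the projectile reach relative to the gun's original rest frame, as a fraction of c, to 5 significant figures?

u ≈ 0.91657c

Compose boost 2: (0.4576 + 0.5200)/(1 + 0.4576×0.5200) = 0.97760/1.237952 = 0.7896914
Compose boost 3: (0.4594 + 0.7896914)/(1 + 0.4594×0.7896914) = 1.249091/1.362784 = 0.91657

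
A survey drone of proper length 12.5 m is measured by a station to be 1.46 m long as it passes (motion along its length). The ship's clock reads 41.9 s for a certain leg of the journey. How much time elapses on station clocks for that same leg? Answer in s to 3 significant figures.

Length contraction ⇒ γ = L₀/L = 12.5/1.46 = 8.5616
Time dilation: Δt = γτ₀ = 8.5616 × 41.9 s = 359 s

Δt ≈ 359 s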